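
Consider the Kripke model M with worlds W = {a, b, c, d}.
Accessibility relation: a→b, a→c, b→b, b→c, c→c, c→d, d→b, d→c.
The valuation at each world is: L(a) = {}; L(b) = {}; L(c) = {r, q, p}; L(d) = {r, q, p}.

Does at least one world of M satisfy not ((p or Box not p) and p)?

Recall that Box ψ holds at a world iff ψ holds at every accessible world, and Dia ψ holds iff ψ holds at some accessible world.
Let φ = not ((p or Box not p) and p). Evaluate φ at each world:
  a (successors {b, c}): φ is true.
  b (successors {b, c}): φ is true.
  c (successors {c, d}): φ is false.
  d (successors {b, c}): φ is false.
Detail at a (witness):
  At a: (p or Box not p) and p is false, so not ((p or Box not p) and p) is true.
    At a: p or Box not p is false, p is false, so (p or Box not p) and p is false.
      At a: p is false, Box not p is false, so p or Box not p is false.

Yes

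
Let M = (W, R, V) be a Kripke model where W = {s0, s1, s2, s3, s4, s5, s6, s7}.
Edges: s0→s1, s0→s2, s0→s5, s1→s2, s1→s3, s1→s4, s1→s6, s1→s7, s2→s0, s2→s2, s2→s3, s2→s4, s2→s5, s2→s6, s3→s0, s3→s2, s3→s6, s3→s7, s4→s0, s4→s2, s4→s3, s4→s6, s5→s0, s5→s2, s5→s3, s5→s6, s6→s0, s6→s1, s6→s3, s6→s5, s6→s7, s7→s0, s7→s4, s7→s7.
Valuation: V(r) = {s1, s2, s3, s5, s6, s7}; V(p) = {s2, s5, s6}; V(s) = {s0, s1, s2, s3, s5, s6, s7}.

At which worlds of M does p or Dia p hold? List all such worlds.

s0, s1, s2, s3, s4, s5, s6

Let φ = p or Dia p. Evaluate φ at each world:
  s0 (successors {s1, s2, s5}): φ is true.
  s1 (successors {s2, s3, s4, s6, s7}): φ is true.
  s2 (successors {s0, s2, s3, s4, s5, s6}): φ is true.
  s3 (successors {s0, s2, s6, s7}): φ is true.
  s4 (successors {s0, s2, s3, s6}): φ is true.
  s5 (successors {s0, s2, s3, s6}): φ is true.
  s6 (successors {s0, s1, s3, s5, s7}): φ is true.
  s7 (successors {s0, s4, s7}): φ is false.
For instance, at s5:
  At s5: p is true, Dia p is true, so p or Dia p is true.
    At s5: Dia p requires p at some successor in {s0, s2, s3, s6}.
      p holds at s2, so Dia p is true at s5.
Satisfying worlds: {s0, s1, s2, s3, s4, s5, s6}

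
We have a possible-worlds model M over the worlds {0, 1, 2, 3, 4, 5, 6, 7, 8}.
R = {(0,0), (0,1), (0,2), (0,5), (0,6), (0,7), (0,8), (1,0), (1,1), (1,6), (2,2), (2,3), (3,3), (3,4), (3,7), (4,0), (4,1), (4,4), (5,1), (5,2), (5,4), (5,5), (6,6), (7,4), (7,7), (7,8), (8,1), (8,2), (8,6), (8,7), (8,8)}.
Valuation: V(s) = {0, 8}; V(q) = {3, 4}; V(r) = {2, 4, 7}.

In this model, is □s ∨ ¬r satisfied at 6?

Yes

At 6: □s is false, ¬r is true, so □s ∨ ¬r is true.
  At 6: □s requires s at every successor {6}.
    s fails at 6, so □s is false at 6.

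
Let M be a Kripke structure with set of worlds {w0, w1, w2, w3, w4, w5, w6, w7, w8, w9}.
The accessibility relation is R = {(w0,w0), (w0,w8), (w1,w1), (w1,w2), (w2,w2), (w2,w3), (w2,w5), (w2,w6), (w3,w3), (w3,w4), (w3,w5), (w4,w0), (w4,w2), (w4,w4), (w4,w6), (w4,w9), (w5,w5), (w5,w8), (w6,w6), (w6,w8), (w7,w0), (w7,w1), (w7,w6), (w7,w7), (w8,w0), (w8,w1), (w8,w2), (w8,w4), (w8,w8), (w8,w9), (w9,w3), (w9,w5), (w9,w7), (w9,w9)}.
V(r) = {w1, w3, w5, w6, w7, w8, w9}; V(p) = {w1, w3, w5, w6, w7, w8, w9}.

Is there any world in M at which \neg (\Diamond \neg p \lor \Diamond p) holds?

Let φ = \neg (\Diamond \neg p \lor \Diamond p). Evaluate φ at each world:
  w0 (successors {w0, w8}): φ is false.
  w1 (successors {w1, w2}): φ is false.
  w2 (successors {w2, w3, w5, w6}): φ is false.
  w3 (successors {w3, w4, w5}): φ is false.
  w4 (successors {w0, w2, w4, w6, w9}): φ is false.
  w5 (successors {w5, w8}): φ is false.
  w6 (successors {w6, w8}): φ is false.
  w7 (successors {w0, w1, w6, w7}): φ is false.
  w8 (successors {w0, w1, w2, w4, w8, w9}): φ is false.
  w9 (successors {w3, w5, w7, w9}): φ is false.
For instance, at w3:
  At w3: \Diamond \neg p \lor \Diamond p is true, so \neg (\Diamond \neg p \lor \Diamond p) is false.
    At w3: \Diamond \neg p is true, \Diamond p is true, so \Diamond \neg p \lor \Diamond p is true.
      At w3: \Diamond \neg p requires \neg p at some successor in {w3, w4, w5}.
        \neg p holds at w4, so \Diamond \neg p is true at w3.
      At w3: \Diamond p requires p at some successor in {w3, w4, w5}.
        p holds at w3, so \Diamond p is true at w3.

No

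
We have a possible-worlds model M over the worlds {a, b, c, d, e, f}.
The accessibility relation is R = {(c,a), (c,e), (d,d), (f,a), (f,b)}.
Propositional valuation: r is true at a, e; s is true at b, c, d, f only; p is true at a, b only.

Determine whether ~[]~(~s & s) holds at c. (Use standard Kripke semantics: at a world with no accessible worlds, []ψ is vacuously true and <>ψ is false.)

Recall that []ψ holds at a world iff ψ holds at every accessible world, and <>ψ holds iff ψ holds at some accessible world.
At c: []~(~s & s) is true, so ~[]~(~s & s) is false.
  At c: []~(~s & s) requires ~(~s & s) at every successor {a, e}.
    At a: ~(~s & s) is true.
    At e: ~(~s & s) is true.
  So []~(~s & s) is true at c.

No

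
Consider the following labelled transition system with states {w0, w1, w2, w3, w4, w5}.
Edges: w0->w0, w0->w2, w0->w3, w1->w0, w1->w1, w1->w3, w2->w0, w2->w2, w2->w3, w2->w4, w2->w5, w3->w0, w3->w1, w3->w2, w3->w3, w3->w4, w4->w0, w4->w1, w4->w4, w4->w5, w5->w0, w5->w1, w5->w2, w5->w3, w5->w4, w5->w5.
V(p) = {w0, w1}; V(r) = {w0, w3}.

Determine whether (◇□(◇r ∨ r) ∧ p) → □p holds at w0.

At w0: ◇□(◇r ∨ r) ∧ p is true, □p is false, so (◇□(◇r ∨ r) ∧ p) → □p is false.
  At w0: ◇□(◇r ∨ r) is true, p is true, so ◇□(◇r ∨ r) ∧ p is true.
    At w0: ◇□(◇r ∨ r) requires □(◇r ∨ r) at some successor in {w0, w2, w3}.
      □(◇r ∨ r) holds at w0, so ◇□(◇r ∨ r) is true at w0.
  At w0: □p requires p at every successor {w0, w2, w3}.
    p fails at w2, so □p is false at w0.

No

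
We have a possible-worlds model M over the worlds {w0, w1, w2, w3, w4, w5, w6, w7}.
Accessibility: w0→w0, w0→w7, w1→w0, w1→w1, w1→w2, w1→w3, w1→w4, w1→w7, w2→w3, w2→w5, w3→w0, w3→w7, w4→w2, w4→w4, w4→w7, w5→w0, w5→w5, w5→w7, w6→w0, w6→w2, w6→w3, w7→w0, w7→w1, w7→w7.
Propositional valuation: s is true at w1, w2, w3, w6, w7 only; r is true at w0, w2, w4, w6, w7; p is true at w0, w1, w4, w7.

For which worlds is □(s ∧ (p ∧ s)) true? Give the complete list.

Recall that □ψ holds at a world iff ψ holds at every accessible world, and ◇ψ holds iff ψ holds at some accessible world.
Let φ = □(s ∧ (p ∧ s)). Evaluate φ at each world:
  w0 (successors {w0, w7}): φ is false.
  w1 (successors {w0, w1, w2, w3, w4, w7}): φ is false.
  w2 (successors {w3, w5}): φ is false.
  w3 (successors {w0, w7}): φ is false.
  w4 (successors {w2, w4, w7}): φ is false.
  w5 (successors {w0, w5, w7}): φ is false.
  w6 (successors {w0, w2, w3}): φ is false.
  w7 (successors {w0, w1, w7}): φ is false.
For instance, at w3:
  At w3: □(s ∧ (p ∧ s)) requires s ∧ (p ∧ s) at every successor {w0, w7}.
    s ∧ (p ∧ s) fails at w0, so □(s ∧ (p ∧ s)) is false at w3.
Satisfying worlds: none.

none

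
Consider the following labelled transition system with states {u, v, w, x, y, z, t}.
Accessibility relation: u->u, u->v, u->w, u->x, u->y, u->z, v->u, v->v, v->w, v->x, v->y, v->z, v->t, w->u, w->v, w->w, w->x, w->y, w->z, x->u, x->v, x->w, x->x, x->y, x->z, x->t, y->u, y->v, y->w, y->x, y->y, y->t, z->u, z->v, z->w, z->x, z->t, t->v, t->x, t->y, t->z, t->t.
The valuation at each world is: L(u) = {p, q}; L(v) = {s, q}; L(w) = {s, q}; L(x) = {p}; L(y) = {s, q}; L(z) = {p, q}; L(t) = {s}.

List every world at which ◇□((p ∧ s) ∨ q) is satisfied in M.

none

Let φ = ◇□((p ∧ s) ∨ q). Evaluate φ at each world:
  u (successors {u, v, w, x, y, z}): φ is false.
  v (successors {u, v, w, x, y, z, t}): φ is false.
  w (successors {u, v, w, x, y, z}): φ is false.
  x (successors {u, v, w, x, y, z, t}): φ is false.
  y (successors {u, v, w, x, y, t}): φ is false.
  z (successors {u, v, w, x, t}): φ is false.
  t (successors {v, x, y, z, t}): φ is false.
For instance, at z:
  At z: ◇□((p ∧ s) ∨ q) requires □((p ∧ s) ∨ q) at some successor in {u, v, w, x, t}.
    At u: □((p ∧ s) ∨ q) is false.
    At v: □((p ∧ s) ∨ q) is false.
    At w: □((p ∧ s) ∨ q) is false.
    At x: □((p ∧ s) ∨ q) is false.
    At t: □((p ∧ s) ∨ q) is false.
  So ◇□((p ∧ s) ∨ q) is false at z.
Satisfying worlds: none.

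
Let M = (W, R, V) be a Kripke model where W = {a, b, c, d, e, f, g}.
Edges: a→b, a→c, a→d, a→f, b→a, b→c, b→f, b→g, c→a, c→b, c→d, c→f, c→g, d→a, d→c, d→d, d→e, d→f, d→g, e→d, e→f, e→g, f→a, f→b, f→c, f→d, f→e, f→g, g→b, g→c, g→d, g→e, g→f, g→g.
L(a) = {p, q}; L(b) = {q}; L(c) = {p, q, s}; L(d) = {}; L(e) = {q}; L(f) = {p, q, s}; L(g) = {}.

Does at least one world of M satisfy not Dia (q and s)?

No

Let φ = not Dia (q and s). Evaluate φ at each world:
  a (successors {b, c, d, f}): φ is false.
  b (successors {a, c, f, g}): φ is false.
  c (successors {a, b, d, f, g}): φ is false.
  d (successors {a, c, d, e, f, g}): φ is false.
  e (successors {d, f, g}): φ is false.
  f (successors {a, b, c, d, e, g}): φ is false.
  g (successors {b, c, d, e, f, g}): φ is false.
For instance, at a:
  At a: Dia (q and s) is true, so not Dia (q and s) is false.
    At a: Dia (q and s) requires q and s at some successor in {b, c, d, f}.
      q and s holds at c, so Dia (q and s) is true at a.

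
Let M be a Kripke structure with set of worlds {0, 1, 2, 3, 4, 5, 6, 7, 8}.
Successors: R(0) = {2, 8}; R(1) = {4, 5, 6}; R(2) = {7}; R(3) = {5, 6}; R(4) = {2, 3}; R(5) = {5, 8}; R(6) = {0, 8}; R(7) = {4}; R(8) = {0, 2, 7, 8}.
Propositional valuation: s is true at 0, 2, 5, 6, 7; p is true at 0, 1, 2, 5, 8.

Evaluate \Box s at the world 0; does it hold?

Recall that \Box ψ holds at a world iff ψ holds at every accessible world, and \Diamond ψ holds iff ψ holds at some accessible world.
At 0: \Box s requires s at every successor {2, 8}.
  s fails at 8, so \Box s is false at 0.

No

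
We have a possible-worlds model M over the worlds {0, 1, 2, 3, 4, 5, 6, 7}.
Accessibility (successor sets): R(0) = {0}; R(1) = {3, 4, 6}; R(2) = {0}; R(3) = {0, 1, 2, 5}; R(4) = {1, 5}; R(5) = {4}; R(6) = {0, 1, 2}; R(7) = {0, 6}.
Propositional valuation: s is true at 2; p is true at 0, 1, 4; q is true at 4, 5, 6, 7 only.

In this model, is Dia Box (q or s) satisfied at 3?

At 3: Dia Box (q or s) requires Box (q or s) at some successor in {0, 1, 2, 5}.
  Box (q or s) holds at 5, so Dia Box (q or s) is true at 3.
    At 5: Box (q or s) requires q or s at every successor {4}.
      At 4: q or s is true.
    So Box (q or s) is true at 5.

Yes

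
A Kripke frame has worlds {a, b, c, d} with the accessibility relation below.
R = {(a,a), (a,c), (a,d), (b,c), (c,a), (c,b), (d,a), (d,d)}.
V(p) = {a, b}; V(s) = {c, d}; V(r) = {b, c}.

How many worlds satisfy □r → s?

3

Let φ = □r → s. Evaluate φ at each world:
  a (successors {a, c, d}): φ is true.
  b (successors {c}): φ is false.
  c (successors {a, b}): φ is true.
  d (successors {a, d}): φ is true.
For instance, at b:
  At b: □r is true, s is false, so □r → s is false.
    At b: □r requires r at every successor {c}.
      At c: r is true.
    So □r is true at b.
Satisfying worlds: {a, c, d}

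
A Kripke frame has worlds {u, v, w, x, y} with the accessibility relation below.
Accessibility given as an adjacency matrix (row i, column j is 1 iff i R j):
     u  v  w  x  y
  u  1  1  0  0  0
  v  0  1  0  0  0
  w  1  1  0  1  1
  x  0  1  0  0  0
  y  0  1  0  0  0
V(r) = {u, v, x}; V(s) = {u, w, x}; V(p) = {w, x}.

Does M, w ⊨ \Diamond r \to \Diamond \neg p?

Yes

At w: \Diamond r is true, \Diamond \neg p is true, so \Diamond r \to \Diamond \neg p is true.
  At w: \Diamond r requires r at some successor in {u, v, x, y}.
    r holds at u, so \Diamond r is true at w.
  At w: \Diamond \neg p requires \neg p at some successor in {u, v, x, y}.
    \neg p holds at u, so \Diamond \neg p is true at w.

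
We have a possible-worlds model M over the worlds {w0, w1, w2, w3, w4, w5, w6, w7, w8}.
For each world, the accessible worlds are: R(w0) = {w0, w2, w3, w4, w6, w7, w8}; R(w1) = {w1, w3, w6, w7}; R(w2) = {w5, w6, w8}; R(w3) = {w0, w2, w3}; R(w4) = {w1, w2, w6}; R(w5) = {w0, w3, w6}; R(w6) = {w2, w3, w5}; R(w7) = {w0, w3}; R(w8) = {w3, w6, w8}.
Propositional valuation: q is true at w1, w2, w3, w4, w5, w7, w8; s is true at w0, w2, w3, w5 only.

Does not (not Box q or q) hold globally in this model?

Let φ = not (not Box q or q). Evaluate φ at each world:
  w0 (successors {w0, w2, w3, w4, w6, w7, w8}): φ is false.
  w1 (successors {w1, w3, w6, w7}): φ is false.
  w2 (successors {w5, w6, w8}): φ is false.
  w3 (successors {w0, w2, w3}): φ is false.
  w4 (successors {w1, w2, w6}): φ is false.
  w5 (successors {w0, w3, w6}): φ is false.
  w6 (successors {w2, w3, w5}): φ is true.
  w7 (successors {w0, w3}): φ is false.
  w8 (successors {w3, w6, w8}): φ is false.
Detail at w0 (counterexample):
  At w0: not Box q or q is true, so not (not Box q or q) is false.
    At w0: not Box q is true, q is false, so not Box q or q is true.
      At w0: Box q is false, so not Box q is true.

No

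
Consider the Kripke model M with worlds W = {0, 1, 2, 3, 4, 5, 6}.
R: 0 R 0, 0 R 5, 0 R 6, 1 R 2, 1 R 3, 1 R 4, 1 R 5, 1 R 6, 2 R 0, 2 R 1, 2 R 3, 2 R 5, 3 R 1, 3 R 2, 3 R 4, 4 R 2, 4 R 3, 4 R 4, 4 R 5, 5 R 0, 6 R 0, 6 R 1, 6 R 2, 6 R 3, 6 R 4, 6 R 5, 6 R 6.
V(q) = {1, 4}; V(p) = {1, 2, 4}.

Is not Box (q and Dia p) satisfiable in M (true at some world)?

Yes

Let φ = not Box (q and Dia p). Evaluate φ at each world:
  0 (successors {0, 5, 6}): φ is true.
  1 (successors {2, 3, 4, 5, 6}): φ is true.
  2 (successors {0, 1, 3, 5}): φ is true.
  3 (successors {1, 2, 4}): φ is true.
  4 (successors {2, 3, 4, 5}): φ is true.
  5 (successors {0}): φ is true.
  6 (successors {0, 1, 2, 3, 4, 5, 6}): φ is true.
Detail at 0 (witness):
  At 0: Box (q and Dia p) is false, so not Box (q and Dia p) is true.
    At 0: Box (q and Dia p) requires q and Dia p at every successor {0, 5, 6}.
      q and Dia p fails at 0, so Box (q and Dia p) is false at 0.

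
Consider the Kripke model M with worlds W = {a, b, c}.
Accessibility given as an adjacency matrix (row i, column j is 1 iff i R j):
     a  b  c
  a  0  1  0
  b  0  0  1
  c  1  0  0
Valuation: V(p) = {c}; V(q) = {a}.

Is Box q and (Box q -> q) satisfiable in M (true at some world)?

Recall that Box ψ holds at a world iff ψ holds at every accessible world, and Dia ψ holds iff ψ holds at some accessible world.
Let φ = Box q and (Box q -> q). Evaluate φ at each world:
  a (successors {b}): φ is false.
  b (successors {c}): φ is false.
  c (successors {a}): φ is false.
For instance, at b:
  At b: Box q is false, Box q -> q is true, so Box q and (Box q -> q) is false.
    At b: Box q requires q at every successor {c}.
      q fails at c, so Box q is false at b.
    At b: Box q is false, q is false, so Box q -> q is true.
      At b: Box q requires q at every successor {c}.
        q fails at c, so Box q is false at b.

No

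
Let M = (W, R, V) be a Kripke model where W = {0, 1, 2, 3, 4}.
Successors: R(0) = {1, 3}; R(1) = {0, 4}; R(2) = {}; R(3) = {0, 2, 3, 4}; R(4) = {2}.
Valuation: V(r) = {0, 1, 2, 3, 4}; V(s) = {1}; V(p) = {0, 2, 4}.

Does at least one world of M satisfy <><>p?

Yes

Recall that <>ψ holds at a world iff ψ holds at some accessible world.
Let φ = <><>p. Evaluate φ at each world:
  0 (successors {1, 3}): φ is true.
  1 (successors {0, 4}): φ is true.
  2 (successors ∅): φ is false.
  3 (successors {0, 2, 3, 4}): φ is true.
  4 (successors {2}): φ is false.
Detail at 0 (witness):
  At 0: <><>p requires <>p at some successor in {1, 3}.
    <>p holds at 1, so <><>p is true at 0.
      At 1: <>p requires p at some successor in {0, 4}.
        p holds at 0, so <>p is true at 1.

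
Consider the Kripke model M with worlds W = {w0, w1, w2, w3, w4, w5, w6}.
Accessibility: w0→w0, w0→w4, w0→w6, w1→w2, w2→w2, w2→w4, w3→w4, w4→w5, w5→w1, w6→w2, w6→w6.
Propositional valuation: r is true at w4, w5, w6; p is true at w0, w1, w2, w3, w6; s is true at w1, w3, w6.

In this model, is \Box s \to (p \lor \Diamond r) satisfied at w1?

At w1: \Box s is false, p \lor \Diamond r is true, so \Box s \to (p \lor \Diamond r) is true.
  At w1: \Box s requires s at every successor {w2}.
    s fails at w2, so \Box s is false at w1.
  At w1: p is true, \Diamond r is false, so p \lor \Diamond r is true.
    At w1: \Diamond r requires r at some successor in {w2}.
      At w2: r is false.
    So \Diamond r is false at w1.

Yes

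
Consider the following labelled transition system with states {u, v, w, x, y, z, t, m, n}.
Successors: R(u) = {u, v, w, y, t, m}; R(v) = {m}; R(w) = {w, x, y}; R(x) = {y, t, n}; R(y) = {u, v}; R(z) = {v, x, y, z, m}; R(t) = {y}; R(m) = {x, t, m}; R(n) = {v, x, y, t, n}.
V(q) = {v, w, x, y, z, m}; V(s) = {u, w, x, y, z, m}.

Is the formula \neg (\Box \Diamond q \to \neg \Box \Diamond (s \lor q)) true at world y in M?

Yes

At y: \Box \Diamond q \to \neg \Box \Diamond (s \lor q) is false, so \neg (\Box \Diamond q \to \neg \Box \Diamond (s \lor q)) is true.
  At y: \Box \Diamond q is true, \neg \Box \Diamond (s \lor q) is false, so \Box \Diamond q \to \neg \Box \Diamond (s \lor q) is false.
    At y: \Box \Diamond q requires \Diamond q at every successor {u, v}.
      At u: \Diamond q is true.
      At v: \Diamond q is true.
    So \Box \Diamond q is true at y.
    At y: \Box \Diamond (s \lor q) is true, so \neg \Box \Diamond (s \lor q) is false.
      At y: \Box \Diamond (s \lor q) requires \Diamond (s \lor q) at every successor {u, v}.
        At u: \Diamond (s \lor q) is true.
        At v: \Diamond (s \lor q) is true.
      So \Box \Diamond (s \lor q) is true at y.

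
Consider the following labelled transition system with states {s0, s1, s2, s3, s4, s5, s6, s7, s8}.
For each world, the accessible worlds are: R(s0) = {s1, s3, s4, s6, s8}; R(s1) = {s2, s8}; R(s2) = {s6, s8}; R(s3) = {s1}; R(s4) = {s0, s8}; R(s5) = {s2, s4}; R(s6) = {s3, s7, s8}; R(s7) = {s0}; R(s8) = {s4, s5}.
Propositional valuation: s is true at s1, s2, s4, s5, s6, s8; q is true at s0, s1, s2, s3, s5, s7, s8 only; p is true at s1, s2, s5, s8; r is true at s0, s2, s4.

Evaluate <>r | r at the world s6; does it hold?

No

At s6: <>r is false, r is false, so <>r | r is false.
  At s6: <>r requires r at some successor in {s3, s7, s8}.
    At s3: r is false.
    At s7: r is false.
    At s8: r is false.
  So <>r is false at s6.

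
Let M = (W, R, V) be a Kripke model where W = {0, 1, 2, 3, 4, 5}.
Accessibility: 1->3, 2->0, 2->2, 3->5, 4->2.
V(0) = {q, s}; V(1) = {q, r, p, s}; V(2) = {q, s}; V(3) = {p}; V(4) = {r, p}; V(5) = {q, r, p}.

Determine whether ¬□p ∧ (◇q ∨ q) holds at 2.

At 2: ¬□p is true, ◇q ∨ q is true, so ¬□p ∧ (◇q ∨ q) is true.
  At 2: □p is false, so ¬□p is true.
    At 2: □p requires p at every successor {0, 2}.
      p fails at 0, so □p is false at 2.
  At 2: ◇q is true, q is true, so ◇q ∨ q is true.
    At 2: ◇q requires q at some successor in {0, 2}.
      q holds at 0, so ◇q is true at 2.

Yes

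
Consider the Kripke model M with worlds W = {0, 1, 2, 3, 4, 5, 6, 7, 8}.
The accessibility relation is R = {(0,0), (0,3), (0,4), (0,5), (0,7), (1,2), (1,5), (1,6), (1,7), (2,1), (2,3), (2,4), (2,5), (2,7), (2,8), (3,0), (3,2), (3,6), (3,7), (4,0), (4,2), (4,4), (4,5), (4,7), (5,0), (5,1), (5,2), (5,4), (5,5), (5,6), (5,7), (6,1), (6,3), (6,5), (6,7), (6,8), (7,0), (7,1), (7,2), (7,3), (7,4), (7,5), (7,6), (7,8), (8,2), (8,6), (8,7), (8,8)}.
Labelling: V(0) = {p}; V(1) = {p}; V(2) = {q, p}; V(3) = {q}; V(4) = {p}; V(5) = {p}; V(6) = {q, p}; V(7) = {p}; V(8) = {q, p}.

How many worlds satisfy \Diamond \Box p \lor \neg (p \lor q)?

Let φ = \Diamond \Box p \lor \neg (p \lor q). Evaluate φ at each world:
  0 (successors {0, 3, 4, 5, 7}): φ is true.
  1 (successors {2, 5, 6, 7}): φ is true.
  2 (successors {1, 3, 4, 5, 7, 8}): φ is true.
  3 (successors {0, 2, 6, 7}): φ is false.
  4 (successors {0, 2, 4, 5, 7}): φ is true.
  5 (successors {0, 1, 2, 4, 5, 6, 7}): φ is true.
  6 (successors {1, 3, 5, 7, 8}): φ is true.
  7 (successors {0, 1, 2, 3, 4, 5, 6, 8}): φ is true.
  8 (successors {2, 6, 7, 8}): φ is true.
For instance, at 8:
  At 8: \Diamond \Box p is true, \neg (p \lor q) is false, so \Diamond \Box p \lor \neg (p \lor q) is true.
    At 8: \Diamond \Box p requires \Box p at some successor in {2, 6, 7, 8}.
      \Box p holds at 8, so \Diamond \Box p is true at 8.
Satisfying worlds: {0, 1, 2, 4, 5, 6, 7, 8}

8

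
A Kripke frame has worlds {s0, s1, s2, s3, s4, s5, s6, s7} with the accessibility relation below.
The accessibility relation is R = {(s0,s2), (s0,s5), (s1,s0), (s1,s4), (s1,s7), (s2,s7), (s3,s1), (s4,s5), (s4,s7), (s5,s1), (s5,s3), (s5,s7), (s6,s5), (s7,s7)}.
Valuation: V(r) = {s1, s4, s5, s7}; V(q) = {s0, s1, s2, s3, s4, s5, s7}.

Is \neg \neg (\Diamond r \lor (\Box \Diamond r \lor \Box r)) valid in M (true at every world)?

Yes

Let φ = \neg \neg (\Diamond r \lor (\Box \Diamond r \lor \Box r)). Evaluate φ at each world:
  s0 (successors {s2, s5}): φ is true.
  s1 (successors {s0, s4, s7}): φ is true.
  s2 (successors {s7}): φ is true.
  s3 (successors {s1}): φ is true.
  s4 (successors {s5, s7}): φ is true.
  s5 (successors {s1, s3, s7}): φ is true.
  s6 (successors {s5}): φ is true.
  s7 (successors {s7}): φ is true.
For instance, at s6:
  At s6: \neg (\Diamond r \lor (\Box \Diamond r \lor \Box r)) is false, so \neg \neg (\Diamond r \lor (\Box \Diamond r \lor \Box r)) is true.
    At s6: \Diamond r \lor (\Box \Diamond r \lor \Box r) is true, so \neg (\Diamond r \lor (\Box \Diamond r \lor \Box r)) is false.
      At s6: \Diamond r is true, \Box \Diamond r \lor \Box r is true, so \Diamond r \lor (\Box \Diamond r \lor \Box r) is true.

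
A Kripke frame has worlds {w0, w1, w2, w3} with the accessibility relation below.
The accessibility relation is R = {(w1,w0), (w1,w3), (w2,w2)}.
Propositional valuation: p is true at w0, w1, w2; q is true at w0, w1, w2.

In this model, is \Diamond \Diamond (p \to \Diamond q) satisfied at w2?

Recall that \Diamond ψ holds at a world iff ψ holds at some accessible world.
At w2: \Diamond \Diamond (p \to \Diamond q) requires \Diamond (p \to \Diamond q) at some successor in {w2}.
  \Diamond (p \to \Diamond q) holds at w2, so \Diamond \Diamond (p \to \Diamond q) is true at w2.
    At w2: \Diamond (p \to \Diamond q) requires p \to \Diamond q at some successor in {w2}.
      p \to \Diamond q holds at w2, so \Diamond (p \to \Diamond q) is true at w2.

Yes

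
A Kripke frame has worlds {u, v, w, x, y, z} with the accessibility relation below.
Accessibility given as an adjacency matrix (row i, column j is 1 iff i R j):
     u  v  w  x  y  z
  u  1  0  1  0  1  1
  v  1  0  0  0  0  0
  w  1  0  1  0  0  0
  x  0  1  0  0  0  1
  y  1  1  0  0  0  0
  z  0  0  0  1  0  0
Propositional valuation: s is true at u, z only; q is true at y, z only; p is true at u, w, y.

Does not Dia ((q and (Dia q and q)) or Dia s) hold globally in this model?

No

Recall that Dia ψ holds at a world iff ψ holds at some accessible world.
Let φ = not Dia ((q and (Dia q and q)) or Dia s). Evaluate φ at each world:
  u (successors {u, w, y, z}): φ is false.
  v (successors {u}): φ is false.
  w (successors {u, w}): φ is false.
  x (successors {v, z}): φ is false.
  y (successors {u, v}): φ is false.
  z (successors {x}): φ is false.
Detail at u (counterexample):
  At u: Dia ((q and (Dia q and q)) or Dia s) is true, so not Dia ((q and (Dia q and q)) or Dia s) is false.
    At u: Dia ((q and (Dia q and q)) or Dia s) requires (q and (Dia q and q)) or Dia s at some successor in {u, w, y, z}.
      (q and (Dia q and q)) or Dia s holds at u, so Dia ((q and (Dia q and q)) or Dia s) is true at u.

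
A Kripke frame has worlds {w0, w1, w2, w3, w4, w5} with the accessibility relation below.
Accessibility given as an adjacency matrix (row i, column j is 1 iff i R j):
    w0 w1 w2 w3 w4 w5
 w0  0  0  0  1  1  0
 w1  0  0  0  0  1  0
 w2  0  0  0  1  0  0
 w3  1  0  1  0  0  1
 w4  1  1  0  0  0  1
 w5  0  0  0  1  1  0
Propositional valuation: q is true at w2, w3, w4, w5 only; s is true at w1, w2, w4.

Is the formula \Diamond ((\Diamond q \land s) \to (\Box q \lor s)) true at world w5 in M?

Recall that \Box ψ holds at a world iff ψ holds at every accessible world, and \Diamond ψ holds iff ψ holds at some accessible world.
At w5: \Diamond ((\Diamond q \land s) \to (\Box q \lor s)) requires (\Diamond q \land s) \to (\Box q \lor s) at some successor in {w3, w4}.
  (\Diamond q \land s) \to (\Box q \lor s) holds at w3, so \Diamond ((\Diamond q \land s) \to (\Box q \lor s)) is true at w5.
    At w3: \Diamond q \land s is false, \Box q \lor s is false, so (\Diamond q \land s) \to (\Box q \lor s) is true.
      At w3: \Diamond q is true, s is false, so \Diamond q \land s is false.
      At w3: \Box q is false, s is false, so \Box q \lor s is false.

Yes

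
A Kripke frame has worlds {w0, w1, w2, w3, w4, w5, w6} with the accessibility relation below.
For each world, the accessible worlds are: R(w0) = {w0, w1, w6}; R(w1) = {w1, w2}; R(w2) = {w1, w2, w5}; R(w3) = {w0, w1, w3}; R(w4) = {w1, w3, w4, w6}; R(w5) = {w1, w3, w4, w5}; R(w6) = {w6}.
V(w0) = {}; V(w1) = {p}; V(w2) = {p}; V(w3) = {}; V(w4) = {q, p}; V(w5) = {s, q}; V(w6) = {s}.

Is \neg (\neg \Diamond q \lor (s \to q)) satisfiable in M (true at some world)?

Let φ = \neg (\neg \Diamond q \lor (s \to q)). Evaluate φ at each world:
  w0 (successors {w0, w1, w6}): φ is false.
  w1 (successors {w1, w2}): φ is false.
  w2 (successors {w1, w2, w5}): φ is false.
  w3 (successors {w0, w1, w3}): φ is false.
  w4 (successors {w1, w3, w4, w6}): φ is false.
  w5 (successors {w1, w3, w4, w5}): φ is false.
  w6 (successors {w6}): φ is false.
For instance, at w5:
  At w5: \neg \Diamond q \lor (s \to q) is true, so \neg (\neg \Diamond q \lor (s \to q)) is false.
    At w5: \neg \Diamond q is false, s \to q is true, so \neg \Diamond q \lor (s \to q) is true.
      At w5: \Diamond q is true, so \neg \Diamond q is false.

No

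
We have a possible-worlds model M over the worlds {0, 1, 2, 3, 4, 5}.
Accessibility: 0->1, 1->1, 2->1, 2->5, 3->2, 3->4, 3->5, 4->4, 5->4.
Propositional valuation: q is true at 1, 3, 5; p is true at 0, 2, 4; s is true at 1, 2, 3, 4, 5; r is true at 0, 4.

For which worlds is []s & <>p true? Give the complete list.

3, 4, 5

Let φ = []s & <>p. Evaluate φ at each world:
  0 (successors {1}): φ is false.
  1 (successors {1}): φ is false.
  2 (successors {1, 5}): φ is false.
  3 (successors {2, 4, 5}): φ is true.
  4 (successors {4}): φ is true.
  5 (successors {4}): φ is true.
For instance, at 4:
  At 4: []s is true, <>p is true, so []s & <>p is true.
    At 4: []s requires s at every successor {4}.
      At 4: s is true.
    So []s is true at 4.
    At 4: <>p requires p at some successor in {4}.
      p holds at 4, so <>p is true at 4.
Satisfying worlds: {3, 4, 5}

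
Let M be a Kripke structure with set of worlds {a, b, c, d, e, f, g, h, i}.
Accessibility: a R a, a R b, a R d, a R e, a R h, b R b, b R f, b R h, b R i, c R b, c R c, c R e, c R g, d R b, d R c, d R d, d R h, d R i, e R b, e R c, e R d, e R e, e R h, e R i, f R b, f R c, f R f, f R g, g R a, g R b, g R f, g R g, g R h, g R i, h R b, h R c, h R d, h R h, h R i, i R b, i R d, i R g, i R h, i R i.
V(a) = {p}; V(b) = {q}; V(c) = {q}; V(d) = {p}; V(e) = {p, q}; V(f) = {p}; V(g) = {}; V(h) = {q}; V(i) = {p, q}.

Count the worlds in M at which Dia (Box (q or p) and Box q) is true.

Let φ = Dia (Box (q or p) and Box q). Evaluate φ at each world:
  a (successors {a, b, d, e, h}): φ is false.
  b (successors {b, f, h, i}): φ is false.
  c (successors {b, c, e, g}): φ is false.
  d (successors {b, c, d, h, i}): φ is false.
  e (successors {b, c, d, e, h, i}): φ is false.
  f (successors {b, c, f, g}): φ is false.
  g (successors {a, b, f, g, h, i}): φ is false.
  h (successors {b, c, d, h, i}): φ is false.
  i (successors {b, d, g, h, i}): φ is false.
For instance, at i:
  At i: Dia (Box (q or p) and Box q) requires Box (q or p) and Box q at some successor in {b, d, g, h, i}.
    At b: Box (q or p) and Box q is false.
    At d: Box (q or p) and Box q is false.
    At g: Box (q or p) and Box q is false.
    At h: Box (q or p) and Box q is false.
    At i: Box (q or p) and Box q is false.
  So Dia (Box (q or p) and Box q) is false at i.
Satisfying worlds: none.

0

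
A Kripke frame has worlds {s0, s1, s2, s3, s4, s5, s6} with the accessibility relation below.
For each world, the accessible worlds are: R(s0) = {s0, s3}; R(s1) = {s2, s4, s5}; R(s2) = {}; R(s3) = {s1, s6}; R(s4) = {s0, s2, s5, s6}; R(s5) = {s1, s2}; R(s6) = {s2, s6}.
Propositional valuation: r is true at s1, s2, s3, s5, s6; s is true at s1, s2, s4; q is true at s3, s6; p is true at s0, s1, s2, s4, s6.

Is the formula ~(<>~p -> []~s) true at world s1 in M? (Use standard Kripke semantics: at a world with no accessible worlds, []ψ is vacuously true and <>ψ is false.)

Recall that []ψ holds at a world iff ψ holds at every accessible world, and <>ψ holds iff ψ holds at some accessible world.
At s1: <>~p -> []~s is false, so ~(<>~p -> []~s) is true.
  At s1: <>~p is true, []~s is false, so <>~p -> []~s is false.
    At s1: <>~p requires ~p at some successor in {s2, s4, s5}.
      ~p holds at s5, so <>~p is true at s1.
    At s1: []~s requires ~s at every successor {s2, s4, s5}.
      ~s fails at s2, so []~s is false at s1.

Yes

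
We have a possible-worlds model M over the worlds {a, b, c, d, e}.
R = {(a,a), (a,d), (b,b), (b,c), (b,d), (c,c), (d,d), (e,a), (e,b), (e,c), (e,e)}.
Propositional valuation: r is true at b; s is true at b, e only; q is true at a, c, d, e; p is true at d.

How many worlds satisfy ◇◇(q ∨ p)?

Recall that ◇ψ holds at a world iff ψ holds at some accessible world.
Let φ = ◇◇(q ∨ p). Evaluate φ at each world:
  a (successors {a, d}): φ is true.
  b (successors {b, c, d}): φ is true.
  c (successors {c}): φ is true.
  d (successors {d}): φ is true.
  e (successors {a, b, c, e}): φ is true.
For instance, at d:
  At d: ◇◇(q ∨ p) requires ◇(q ∨ p) at some successor in {d}.
    ◇(q ∨ p) holds at d, so ◇◇(q ∨ p) is true at d.
      At d: ◇(q ∨ p) requires q ∨ p at some successor in {d}.
        q ∨ p holds at d, so ◇(q ∨ p) is true at d.
Satisfying worlds: {a, b, c, d, e}

5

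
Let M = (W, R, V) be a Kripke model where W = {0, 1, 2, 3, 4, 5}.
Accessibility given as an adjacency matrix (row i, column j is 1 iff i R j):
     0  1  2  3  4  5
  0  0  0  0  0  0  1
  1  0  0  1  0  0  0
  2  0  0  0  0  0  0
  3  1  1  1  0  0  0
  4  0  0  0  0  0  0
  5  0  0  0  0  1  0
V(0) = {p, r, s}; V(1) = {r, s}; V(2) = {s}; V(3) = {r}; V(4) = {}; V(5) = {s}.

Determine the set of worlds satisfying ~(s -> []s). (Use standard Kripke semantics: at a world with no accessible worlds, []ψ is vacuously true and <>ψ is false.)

Let φ = ~(s -> []s). Evaluate φ at each world:
  0 (successors {5}): φ is false.
  1 (successors {2}): φ is false.
  2 (successors ∅): φ is false.
  3 (successors {0, 1, 2}): φ is false.
  4 (successors ∅): φ is false.
  5 (successors {4}): φ is true.
For instance, at 5:
  At 5: s -> []s is false, so ~(s -> []s) is true.
    At 5: s is true, []s is false, so s -> []s is false.
      At 5: []s requires s at every successor {4}.
        s fails at 4, so []s is false at 5.
Satisfying worlds: {5}

5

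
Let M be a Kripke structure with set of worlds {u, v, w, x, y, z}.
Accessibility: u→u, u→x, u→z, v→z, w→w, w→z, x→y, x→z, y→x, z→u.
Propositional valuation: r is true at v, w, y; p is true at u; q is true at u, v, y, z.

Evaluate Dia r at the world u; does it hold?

Recall that Dia ψ holds at a world iff ψ holds at some accessible world.
At u: Dia r requires r at some successor in {u, x, z}.
  At u: r is false.
  At x: r is false.
  At z: r is false.
So Dia r is false at u.

No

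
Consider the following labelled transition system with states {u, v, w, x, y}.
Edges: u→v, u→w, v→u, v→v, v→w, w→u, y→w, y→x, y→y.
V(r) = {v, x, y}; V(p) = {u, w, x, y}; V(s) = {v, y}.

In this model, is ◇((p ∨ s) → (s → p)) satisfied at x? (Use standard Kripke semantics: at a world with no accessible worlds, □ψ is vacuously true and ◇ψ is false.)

Recall that ◇ψ holds at a world iff ψ holds at some accessible world.
At x: no accessible worlds, so ◇((p ∨ s) → (s → p)) is false.

No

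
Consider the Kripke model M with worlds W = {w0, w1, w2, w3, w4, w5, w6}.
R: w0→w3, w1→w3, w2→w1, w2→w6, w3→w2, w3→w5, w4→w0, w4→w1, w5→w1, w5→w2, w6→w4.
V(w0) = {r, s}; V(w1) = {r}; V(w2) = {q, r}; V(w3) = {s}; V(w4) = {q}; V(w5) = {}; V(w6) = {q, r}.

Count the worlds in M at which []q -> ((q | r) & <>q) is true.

Let φ = []q -> ((q | r) & <>q). Evaluate φ at each world:
  w0 (successors {w3}): φ is true.
  w1 (successors {w3}): φ is true.
  w2 (successors {w1, w6}): φ is true.
  w3 (successors {w2, w5}): φ is true.
  w4 (successors {w0, w1}): φ is true.
  w5 (successors {w1, w2}): φ is true.
  w6 (successors {w4}): φ is true.
For instance, at w4:
  At w4: []q is false, (q | r) & <>q is false, so []q -> ((q | r) & <>q) is true.
    At w4: []q requires q at every successor {w0, w1}.
      q fails at w0, so []q is false at w4.
    At w4: q | r is true, <>q is false, so (q | r) & <>q is false.
      At w4: <>q requires q at some successor in {w0, w1}.
        At w0: q is false.
        At w1: q is false.
      So <>q is false at w4.
Satisfying worlds: {w0, w1, w2, w3, w4, w5, w6}

7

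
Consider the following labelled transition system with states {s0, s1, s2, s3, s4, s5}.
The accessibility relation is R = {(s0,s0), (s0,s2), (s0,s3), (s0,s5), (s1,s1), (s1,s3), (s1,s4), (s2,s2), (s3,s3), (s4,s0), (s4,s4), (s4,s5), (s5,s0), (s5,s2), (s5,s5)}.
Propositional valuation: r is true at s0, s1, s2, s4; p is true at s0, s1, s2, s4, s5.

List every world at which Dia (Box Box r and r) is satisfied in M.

Let φ = Dia (Box Box r and r). Evaluate φ at each world:
  s0 (successors {s0, s2, s3, s5}): φ is true.
  s1 (successors {s1, s3, s4}): φ is false.
  s2 (successors {s2}): φ is true.
  s3 (successors {s3}): φ is false.
  s4 (successors {s0, s4, s5}): φ is false.
  s5 (successors {s0, s2, s5}): φ is true.
For instance, at s4:
  At s4: Dia (Box Box r and r) requires Box Box r and r at some successor in {s0, s4, s5}.
    At s0: Box Box r and r is false.
    At s4: Box Box r and r is false.
    At s5: Box Box r and r is false.
  So Dia (Box Box r and r) is false at s4.
Satisfying worlds: {s0, s2, s5}

s0, s2, s5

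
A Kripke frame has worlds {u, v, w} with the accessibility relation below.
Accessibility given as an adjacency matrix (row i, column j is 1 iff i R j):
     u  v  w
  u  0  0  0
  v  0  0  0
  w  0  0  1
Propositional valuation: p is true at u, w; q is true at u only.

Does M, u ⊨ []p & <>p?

At u: []p is true, <>p is false, so []p & <>p is false.
  At u: no accessible worlds, so []p holds vacuously.
  At u: no accessible worlds, so <>p is false.

No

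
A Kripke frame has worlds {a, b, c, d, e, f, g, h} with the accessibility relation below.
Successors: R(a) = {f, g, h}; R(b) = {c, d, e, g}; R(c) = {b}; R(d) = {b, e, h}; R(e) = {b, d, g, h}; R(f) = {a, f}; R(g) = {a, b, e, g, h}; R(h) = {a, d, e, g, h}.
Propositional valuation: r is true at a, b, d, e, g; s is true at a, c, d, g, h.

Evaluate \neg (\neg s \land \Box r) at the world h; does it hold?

Recall that \Box ψ holds at a world iff ψ holds at every accessible world, and \Diamond ψ holds iff ψ holds at some accessible world.
At h: \neg s \land \Box r is false, so \neg (\neg s \land \Box r) is true.
  At h: \neg s is false, \Box r is false, so \neg s \land \Box r is false.
    At h: \Box r requires r at every successor {a, d, e, g, h}.
      r fails at h, so \Box r is false at h.

Yes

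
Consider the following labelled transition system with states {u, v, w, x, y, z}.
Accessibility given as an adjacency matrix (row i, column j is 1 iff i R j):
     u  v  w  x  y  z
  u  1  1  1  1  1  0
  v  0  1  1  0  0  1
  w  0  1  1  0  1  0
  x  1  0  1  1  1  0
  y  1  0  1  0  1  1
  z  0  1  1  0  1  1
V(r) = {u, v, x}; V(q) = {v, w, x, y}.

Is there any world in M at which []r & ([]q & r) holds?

No

Recall that []ψ holds at a world iff ψ holds at every accessible world, and <>ψ holds iff ψ holds at some accessible world.
Let φ = []r & ([]q & r). Evaluate φ at each world:
  u (successors {u, v, w, x, y}): φ is false.
  v (successors {v, w, z}): φ is false.
  w (successors {v, w, y}): φ is false.
  x (successors {u, w, x, y}): φ is false.
  y (successors {u, w, y, z}): φ is false.
  z (successors {v, w, y, z}): φ is false.
For instance, at u:
  At u: []r is false, []q & r is false, so []r & ([]q & r) is false.
    At u: []r requires r at every successor {u, v, w, x, y}.
      r fails at w, so []r is false at u.
    At u: []q is false, r is true, so []q & r is false.
      At u: []q requires q at every successor {u, v, w, x, y}.
        q fails at u, so []q is false at u.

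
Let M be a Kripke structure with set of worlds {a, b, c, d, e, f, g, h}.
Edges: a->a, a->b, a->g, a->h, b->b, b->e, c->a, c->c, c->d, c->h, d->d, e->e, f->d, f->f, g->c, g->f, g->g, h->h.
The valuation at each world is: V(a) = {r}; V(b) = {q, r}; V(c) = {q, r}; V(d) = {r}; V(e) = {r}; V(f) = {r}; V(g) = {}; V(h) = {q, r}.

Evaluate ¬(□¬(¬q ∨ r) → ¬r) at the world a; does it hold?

At a: □¬(¬q ∨ r) → ¬r is true, so ¬(□¬(¬q ∨ r) → ¬r) is false.
  At a: □¬(¬q ∨ r) is false, ¬r is false, so □¬(¬q ∨ r) → ¬r is true.
    At a: □¬(¬q ∨ r) requires ¬(¬q ∨ r) at every successor {a, b, g, h}.
      ¬(¬q ∨ r) fails at a, so □¬(¬q ∨ r) is false at a.

No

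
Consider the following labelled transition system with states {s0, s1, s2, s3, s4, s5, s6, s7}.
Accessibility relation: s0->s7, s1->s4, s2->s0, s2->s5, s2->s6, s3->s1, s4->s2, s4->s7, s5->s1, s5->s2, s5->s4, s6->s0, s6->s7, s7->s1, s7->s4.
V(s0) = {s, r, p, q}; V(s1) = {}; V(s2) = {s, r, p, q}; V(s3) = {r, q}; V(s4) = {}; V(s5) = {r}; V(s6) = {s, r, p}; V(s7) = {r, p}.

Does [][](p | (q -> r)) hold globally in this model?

Let φ = [][](p | (q -> r)). Evaluate φ at each world:
  s0 (successors {s7}): φ is true.
  s1 (successors {s4}): φ is true.
  s2 (successors {s0, s5, s6}): φ is true.
  s3 (successors {s1}): φ is true.
  s4 (successors {s2, s7}): φ is true.
  s5 (successors {s1, s2, s4}): φ is true.
  s6 (successors {s0, s7}): φ is true.
  s7 (successors {s1, s4}): φ is true.
For instance, at s2:
  At s2: [][](p | (q -> r)) requires [](p | (q -> r)) at every successor {s0, s5, s6}.
      At s0: [](p | (q -> r)) requires p | (q -> r) at every successor {s7}.
        At s7: p | (q -> r) is true.
      So [](p | (q -> r)) is true at s0.
      At s5: [](p | (q -> r)) requires p | (q -> r) at every successor {s1, s2, s4}.
        At s1: p | (q -> r) is true.
        At s2: p | (q -> r) is true.
        At s4: p | (q -> r) is true.
      So [](p | (q -> r)) is true at s5.
      At s6: [](p | (q -> r)) requires p | (q -> r) at every successor {s0, s7}.
        At s0: p | (q -> r) is true.
        At s7: p | (q -> r) is true.
      So [](p | (q -> r)) is true at s6.
  So [][](p | (q -> r)) is true at s2.

Yes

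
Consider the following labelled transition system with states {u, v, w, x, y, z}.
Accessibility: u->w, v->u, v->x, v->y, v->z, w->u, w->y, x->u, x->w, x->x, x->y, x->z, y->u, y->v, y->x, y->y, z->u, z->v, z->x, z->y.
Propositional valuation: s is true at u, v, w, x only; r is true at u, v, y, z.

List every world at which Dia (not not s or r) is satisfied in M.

Let φ = Dia (not not s or r). Evaluate φ at each world:
  u (successors {w}): φ is true.
  v (successors {u, x, y, z}): φ is true.
  w (successors {u, y}): φ is true.
  x (successors {u, w, x, y, z}): φ is true.
  y (successors {u, v, x, y}): φ is true.
  z (successors {u, v, x, y}): φ is true.
For instance, at y:
  At y: Dia (not not s or r) requires not not s or r at some successor in {u, v, x, y}.
    not not s or r holds at u, so Dia (not not s or r) is true at y.
Satisfying worlds: {u, v, w, x, y, z}

u, v, w, x, y, z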